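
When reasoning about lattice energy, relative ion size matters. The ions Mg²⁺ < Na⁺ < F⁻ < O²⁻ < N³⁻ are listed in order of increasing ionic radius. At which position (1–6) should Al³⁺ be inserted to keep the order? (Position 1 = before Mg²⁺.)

Each ion has 10 electrons. The ranking follows nuclear charge in reverse — greater Z gives a smaller radius. Al³⁺ (Z=13), Mg²⁺ (Z=12), Na⁺ (Z=11), F⁻ (Z=9), O²⁻ (Z=8), N³⁻ (Z=7).
With Al³⁺ included the full order is Al³⁺ < Mg²⁺ < Na⁺ < F⁻ < O²⁻ < N³⁻, so it takes position 1.

1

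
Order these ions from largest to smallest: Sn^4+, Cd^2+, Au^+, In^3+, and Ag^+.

Sn^4+ (Z=50, 46 e⁻), In^3+ (Z=49, 46 e⁻), Cd^2+ (Z=48, 46 e⁻), Ag^+ (Z=47, 46 e⁻), Au^+ (Z=79, 78 e⁻). Sn^4+ < In^3+ (isoelectronic, higher Z=50 is smaller); In^3+ < Cd^2+ (isoelectronic, higher Z=49 is smaller); Cd^2+ < Ag^+ (both 46 e⁻, Z=48>47); Ag^+ < Au^+ (same group, period 5 vs 6).

Au^+ > Ag^+ > Cd^2+ > In^3+ > Sn^4+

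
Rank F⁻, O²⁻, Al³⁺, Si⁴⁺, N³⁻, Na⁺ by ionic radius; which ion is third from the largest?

F⁻

Isoelectronic series (10 e⁻ each). Size is set by nuclear charge: more protons means a smaller ion. Si⁴⁺ (Z=14), Al³⁺ (Z=13), Na⁺ (Z=11), F⁻ (Z=9), O²⁻ (Z=8), N³⁻ (Z=7).
Full ascending order: Si⁴⁺ < Al³⁺ < Na⁺ < F⁻ < O²⁻ < N³⁻. Counting from the largest, position 3 is F⁻.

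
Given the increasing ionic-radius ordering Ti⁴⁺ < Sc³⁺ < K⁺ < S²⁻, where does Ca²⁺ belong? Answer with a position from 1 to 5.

All of these have 18 electrons (isoelectronic). With the same electron cloud, the ion with the most protons pulls it in tightest. Nuclear charges: Ti⁴⁺ (Z=22), Sc³⁺ (Z=21), Ca²⁺ (Z=20), K⁺ (Z=19), S²⁻ (Z=16). Highest Z is smallest.
With Ca²⁺ included the full order is Ti⁴⁺ < Sc³⁺ < Ca²⁺ < K⁺ < S²⁻, so it takes position 3.

3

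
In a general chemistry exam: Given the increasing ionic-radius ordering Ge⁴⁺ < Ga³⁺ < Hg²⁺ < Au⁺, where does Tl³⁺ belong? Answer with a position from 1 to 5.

3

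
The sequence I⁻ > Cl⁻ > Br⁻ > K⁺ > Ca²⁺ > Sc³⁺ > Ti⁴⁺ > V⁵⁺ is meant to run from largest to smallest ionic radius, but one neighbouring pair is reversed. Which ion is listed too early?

Cl⁻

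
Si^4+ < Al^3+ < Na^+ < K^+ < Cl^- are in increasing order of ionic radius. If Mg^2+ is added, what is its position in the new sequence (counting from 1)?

3

First list Z and electron count for each: Si^4+: 10 e⁻, Z=14, Al^3+: 10 e⁻, Z=13, Mg^2+: 10 e⁻, Z=12, Na^+: 10 e⁻, Z=11, K^+: 18 e⁻, Z=19, Cl^-: 18 e⁻, Z=17. Si^4+ < Al^3+ (both 10 e⁻, Z=14>13); Al^3+ < Mg^2+ (isoelectronic, higher Z=13 is smaller); Mg^2+ < Na^+ (isoelectronic, higher Z=12 is smaller); Na^+ < K^+ (same group, 1 shell fewer); K^+ < Cl^- (isoelectronic, higher Z=19 is smaller).
With Mg^2+ included the full order is Si^4+ < Al^3+ < Mg^2+ < Na^+ < K^+ < Cl^-, so it takes position 3.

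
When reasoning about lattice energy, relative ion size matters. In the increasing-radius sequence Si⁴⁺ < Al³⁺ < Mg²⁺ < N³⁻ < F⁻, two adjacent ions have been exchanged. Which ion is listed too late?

F⁻

The pair N³⁻, F⁻ is the wrong way round — both have 10 electrons but Z(F)=9 > Z(N)=7, so F⁻ should be the smaller of the two. All other adjacent pairs agree with periodic trends, so F⁻ is the misplaced ion.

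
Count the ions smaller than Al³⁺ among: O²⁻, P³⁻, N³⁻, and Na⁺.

Electron counts and nuclear charges: Al³⁺ (Z=13, 10 e⁻), Na⁺ (Z=11, 10 e⁻), O²⁻ (Z=8, 10 e⁻), N³⁻ (Z=7, 10 e⁻), P³⁻ (Z=15, 18 e⁻). Al³⁺ < Na⁺ (both 10 e⁻, Z=13>11); Na⁺ < O²⁻ (both 10 e⁻, Z=11>8); O²⁻ < N³⁻ (both 10 e⁻, Z=8>7); N³⁻ < P³⁻ (same group, 1 shell fewer).
Ordering all of them (including Al³⁺) by radius gives Al³⁺ < Na⁺ < O²⁻ < N³⁻ < P³⁻. That's 0.

0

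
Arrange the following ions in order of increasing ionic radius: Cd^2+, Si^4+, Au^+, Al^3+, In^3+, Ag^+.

Si^4+ < Al^3+ < In^3+ < Cd^2+ < Ag^+ < Au^+

Tabulating Z and e⁻: Si^4+ has 10 e⁻ (Z=14), Al^3+ has 10 e⁻ (Z=13), In^3+ has 46 e⁻ (Z=49), Cd^2+ has 46 e⁻ (Z=48), Ag^+ has 46 e⁻ (Z=47), Au^+ has 78 e⁻ (Z=79). Si^4+ < Al^3+ (isoelectronic, higher Z=14 is smaller); Al^3+ < In^3+ (same group, period 3 vs 5); In^3+ < Cd^2+ (isoelectronic, higher Z=49 is smaller); Cd^2+ < Ag^+ (isoelectronic, higher Z=48 is smaller); Ag^+ < Au^+ (same group, 1 shell fewer).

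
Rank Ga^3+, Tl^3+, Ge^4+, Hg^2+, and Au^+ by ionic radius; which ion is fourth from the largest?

Ga^3+

Tabulating Z and e⁻: Ge^4+ (Z=32, 28 e⁻), Ga^3+ (Z=31, 28 e⁻), Tl^3+ (Z=81, 78 e⁻), Hg^2+ (Z=80, 78 e⁻), Au^+ (Z=79, 78 e⁻). Ge^4+ < Ga^3+ (isoelectronic, higher Z=32 is smaller); Ga^3+ < Tl^3+ (same group, period 4 vs 6); Tl^3+ < Hg^2+ (isoelectronic, higher Z=81 is smaller); Hg^2+ < Au^+ (isoelectronic, higher Z=80 is smaller).
That gives Ge^4+ < Ga^3+ < Tl^3+ < Hg^2+ < Au^+. From the largest end, number 4 is Ga^3+.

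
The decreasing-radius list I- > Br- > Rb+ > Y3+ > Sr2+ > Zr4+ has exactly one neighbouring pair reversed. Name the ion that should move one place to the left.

The pair Y3+, Sr2+ is the wrong way round — both have 36 electrons but Z(Y)=39 > Z(Sr)=38, so Y3+ should be the smaller of the two. All other adjacent pairs agree with periodic trends, so Sr2+ is the misplaced ion.

Sr2+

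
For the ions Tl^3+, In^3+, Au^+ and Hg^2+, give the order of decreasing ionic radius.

Au^+ > Hg^2+ > Tl^3+ > In^3+

Work out protons and electrons: In^3+: 46 e⁻, Z=49, Tl^3+: 78 e⁻, Z=81, Hg^2+: 78 e⁻, Z=80, Au^+: 78 e⁻, Z=79. In^3+ < Tl^3+ (same group, 1 shell fewer); Tl^3+ < Hg^2+ (both 78 e⁻, Z=81>80); Hg^2+ < Au^+ (both 78 e⁻, Z=80>79).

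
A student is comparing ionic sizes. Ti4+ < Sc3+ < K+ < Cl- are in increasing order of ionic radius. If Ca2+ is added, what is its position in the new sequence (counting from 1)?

3

Isoelectronic series (18 e⁻ each). Size is set by nuclear charge: more protons means a smaller ion. Ti4+ (Z=22), Sc3+ (Z=21), Ca2+ (Z=20), K+ (Z=19), Cl- (Z=17).
Merged order: Ti4+ < Sc3+ < Ca2+ < K+ < Cl- — Ca2+ is number 3.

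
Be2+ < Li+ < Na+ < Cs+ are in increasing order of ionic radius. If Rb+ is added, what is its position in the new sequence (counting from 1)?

Work out protons and electrons: Be2+ has 2 e⁻ (Z=4), Li+ has 2 e⁻ (Z=3), Na+ has 10 e⁻ (Z=11), Rb+ has 36 e⁻ (Z=37), Cs+ has 54 e⁻ (Z=55). Be2+ < Li+ (isoelectronic, higher Z=4 is smaller); Li+ < Na+ (same group, period 2 vs 3); Na+ < Rb+ (same group, 2 shells fewer); Rb+ < Cs+ (same group, 1 shell fewer).
With Rb+ included the full order is Be2+ < Li+ < Na+ < Rb+ < Cs+, so it takes position 4.

4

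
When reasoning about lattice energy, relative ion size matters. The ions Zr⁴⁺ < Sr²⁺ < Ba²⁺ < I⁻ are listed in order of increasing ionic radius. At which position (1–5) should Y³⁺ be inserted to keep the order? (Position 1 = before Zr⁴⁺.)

2

Work out protons and electrons: Zr⁴⁺ has 36 e⁻ (Z=40), Y³⁺ has 36 e⁻ (Z=39), Sr²⁺ has 36 e⁻ (Z=38), Ba²⁺ has 54 e⁻ (Z=56), I⁻ has 54 e⁻ (Z=53). Zr⁴⁺ < Y³⁺ (both 36 e⁻, Z=40>39); Y³⁺ < Sr²⁺ (isoelectronic, higher Z=39 is smaller); Sr²⁺ < Ba²⁺ (same group, period 5 vs 6); Ba²⁺ < I⁻ (isoelectronic, higher Z=56 is smaller).
Merged order: Zr⁴⁺ < Y³⁺ < Sr²⁺ < Ba²⁺ < I⁻ — Y³⁺ is number 2.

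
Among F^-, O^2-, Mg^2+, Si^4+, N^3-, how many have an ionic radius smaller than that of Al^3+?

These species are isoelectronic with 10 electrons. The only difference is the number of protons: Si^4+ (Z=14), Al^3+ (Z=13), Mg^2+ (Z=12), F^- (Z=9), O^2- (Z=8), N^3- (Z=7). The strongest nuclear pull (Si^4+) gives the smallest ion.
Placing each against Al^3+: smaller — Si^4+; larger — Mg^2+, F^-, O^2-, N^3-. Count: 1.

1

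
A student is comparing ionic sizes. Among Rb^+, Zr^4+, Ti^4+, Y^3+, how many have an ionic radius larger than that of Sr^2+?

1

Work out protons and electrons: Ti^4+: 18 e⁻, Z=22, Zr^4+: 36 e⁻, Z=40, Y^3+: 36 e⁻, Z=39, Sr^2+: 36 e⁻, Z=38, Rb^+: 36 e⁻, Z=37. Ti^4+ < Zr^4+ (same group, period 4 vs 5); Zr^4+ < Y^3+ (isoelectronic, higher Z=40 is smaller); Y^3+ < Sr^2+ (both 36 e⁻, Z=39>38); Sr^2+ < Rb^+ (both 36 e⁻, Z=38>37).
Overall: Ti^4+ < Zr^4+ < Y^3+ < Sr^2+ < Rb^+. Sr^2+ has 3 below it and 1 above. That's 1.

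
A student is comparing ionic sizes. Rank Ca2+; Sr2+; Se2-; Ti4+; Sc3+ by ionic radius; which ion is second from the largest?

Tabulating Z and e⁻: Ti4+: 18 e⁻, Z=22, Sc3+: 18 e⁻, Z=21, Ca2+: 18 e⁻, Z=20, Sr2+: 36 e⁻, Z=38, Se2-: 36 e⁻, Z=34. Ti4+ < Sc3+ (both 18 e⁻, Z=22>21); Sc3+ < Ca2+ (isoelectronic, higher Z=21 is smaller); Ca2+ < Sr2+ (same group, 1 shell fewer); Sr2+ < Se2- (both 36 e⁻, Z=38>34).
That gives Ti4+ < Sc3+ < Ca2+ < Sr2+ < Se2-. From the largest end, number 2 is Sr2+.

Sr2+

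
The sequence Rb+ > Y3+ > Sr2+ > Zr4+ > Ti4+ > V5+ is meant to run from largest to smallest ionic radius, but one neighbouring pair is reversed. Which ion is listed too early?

Y3+

Scanning neighbour by neighbour, only Y3+/Sr2+ violates a trend: they are isoelectronic (36 e⁻) and Y has more protons than Sr (39 vs 38), making Y3+ smaller. That makes Y3+ the one sitting a position early relative to where it belongs.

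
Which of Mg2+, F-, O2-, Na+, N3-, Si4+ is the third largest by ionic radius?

F-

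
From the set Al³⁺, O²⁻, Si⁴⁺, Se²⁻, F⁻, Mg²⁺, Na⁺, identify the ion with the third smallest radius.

First list Z and electron count for each: Si⁴⁺ has 10 e⁻ (Z=14), Al³⁺ has 10 e⁻ (Z=13), Mg²⁺ has 10 e⁻ (Z=12), Na⁺ has 10 e⁻ (Z=11), F⁻ has 10 e⁻ (Z=9), O²⁻ has 10 e⁻ (Z=8), Se²⁻ has 36 e⁻ (Z=34). Si⁴⁺ < Al³⁺ (isoelectronic, higher Z=14 is smaller); Al³⁺ < Mg²⁺ (isoelectronic, higher Z=13 is smaller); Mg²⁺ < Na⁺ (isoelectronic, higher Z=12 is smaller); Na⁺ < F⁻ (both 10 e⁻, Z=11>9); F⁻ < O²⁻ (isoelectronic, higher Z=9 is smaller); O²⁻ < Se²⁻ (same group, 2 shells fewer).
So the order is Si⁴⁺ < Al³⁺ < Mg²⁺ < Na⁺ < F⁻ < O²⁻ < Se²⁻; the 3rd-smallest ion is Mg²⁺.

Mg²⁺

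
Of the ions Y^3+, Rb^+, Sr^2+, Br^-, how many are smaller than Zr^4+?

Each ion has 36 electrons. The ranking follows nuclear charge in reverse — greater Z gives a smaller radius. Zr^4+ (Z=40), Y^3+ (Z=39), Sr^2+ (Z=38), Rb^+ (Z=37), Br^- (Z=35).
Ordering all of them (including Zr^4+) by radius gives Zr^4+ < Y^3+ < Sr^2+ < Rb^+ < Br^-. That's 0.

0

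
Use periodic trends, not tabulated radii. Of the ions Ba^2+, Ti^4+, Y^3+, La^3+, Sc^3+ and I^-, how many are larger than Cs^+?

Tabulating Z and e⁻: Ti^4+: 18 e⁻, Z=22, Sc^3+: 18 e⁻, Z=21, Y^3+: 36 e⁻, Z=39, La^3+: 54 e⁻, Z=57, Ba^2+: 54 e⁻, Z=56, Cs^+: 54 e⁻, Z=55, I^-: 54 e⁻, Z=53. Ti^4+ < Sc^3+ (both 18 e⁻, Z=22>21); Sc^3+ < Y^3+ (same group, 1 shell fewer); Y^3+ < La^3+ (same group, 1 shell fewer); La^3+ < Ba^2+ (both 54 e⁻, Z=57>56); Ba^2+ < Cs^+ (isoelectronic, higher Z=56 is smaller); Cs^+ < I^- (isoelectronic, higher Z=55 is smaller).
Relative to Cs^+, the ions that are larger are I^-. Count: 1.

1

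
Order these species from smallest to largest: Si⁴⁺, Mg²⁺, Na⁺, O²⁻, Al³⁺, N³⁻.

Si⁴⁺ < Al³⁺ < Mg²⁺ < Na⁺ < O²⁻ < N³⁻

Isoelectronic series (10 e⁻ each). Size is set by nuclear charge: more protons means a smaller ion. Si⁴⁺ (Z=14), Al³⁺ (Z=13), Mg²⁺ (Z=12), Na⁺ (Z=11), O²⁻ (Z=8), N³⁻ (Z=7).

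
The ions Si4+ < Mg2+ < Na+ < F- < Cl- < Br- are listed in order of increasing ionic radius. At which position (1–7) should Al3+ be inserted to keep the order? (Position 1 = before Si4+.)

2

Si4+: 10 e⁻, Z=14, Al3+: 10 e⁻, Z=13, Mg2+: 10 e⁻, Z=12, Na+: 10 e⁻, Z=11, F-: 10 e⁻, Z=9, Cl-: 18 e⁻, Z=17, Br-: 36 e⁻, Z=35. Si4+ < Al3+ (isoelectronic, higher Z=14 is smaller); Al3+ < Mg2+ (both 10 e⁻, Z=13>12); Mg2+ < Na+ (isoelectronic, higher Z=12 is smaller); Na+ < F- (both 10 e⁻, Z=11>9); F- < Cl- (same group, period 2 vs 3); Cl- < Br- (same group, period 3 vs 4).
The complete sequence is Si4+ < Al3+ < Mg2+ < Na+ < F- < Cl- < Br-. Al3+ sits at position 2.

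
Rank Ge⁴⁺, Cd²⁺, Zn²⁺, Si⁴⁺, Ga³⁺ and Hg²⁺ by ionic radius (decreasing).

First list Z and electron count for each: Si⁴⁺: 10 e⁻, Z=14, Ge⁴⁺: 28 e⁻, Z=32, Ga³⁺: 28 e⁻, Z=31, Zn²⁺: 28 e⁻, Z=30, Cd²⁺: 46 e⁻, Z=48, Hg²⁺: 78 e⁻, Z=80. Si⁴⁺ < Ge⁴⁺ (same group, period 3 vs 4); Ge⁴⁺ < Ga³⁺ (both 28 e⁻, Z=32>31); Ga³⁺ < Zn²⁺ (isoelectronic, higher Z=31 is smaller); Zn²⁺ < Cd²⁺ (same group, period 4 vs 5); Cd²⁺ < Hg²⁺ (same group, 1 shell fewer).

Hg²⁺ > Cd²⁺ > Zn²⁺ > Ga³⁺ > Ge⁴⁺ > Si⁴⁺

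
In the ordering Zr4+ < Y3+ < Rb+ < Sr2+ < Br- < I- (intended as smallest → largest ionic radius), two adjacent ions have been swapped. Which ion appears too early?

The pair Rb+, Sr2+ is the wrong way round — Sr2+ and Rb+ share 36 electrons; the higher nuclear charge on Sr (Z=38) contracts it more, so Sr2+ < Rb+. All other adjacent pairs agree with periodic trends, so Rb+ is the misplaced ion.

Rb+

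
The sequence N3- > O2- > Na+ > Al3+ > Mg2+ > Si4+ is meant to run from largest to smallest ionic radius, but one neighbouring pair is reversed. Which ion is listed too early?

Al3+

The pair Al3+, Mg2+ is the wrong way round — they are isoelectronic (10 e⁻) and Al has more protons than Mg (13 vs 12), making Al3+ smaller. All other adjacent pairs agree with periodic trends, so Al3+ is the misplaced ion.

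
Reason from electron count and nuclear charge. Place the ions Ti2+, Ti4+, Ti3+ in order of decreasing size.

These are all Ti ions. Removing more electrons (higher positive charge) pulls the remaining electrons in closer, so Ti4+ is smallest and Ti2+ is largest.

Ti2+ > Ti3+ > Ti4+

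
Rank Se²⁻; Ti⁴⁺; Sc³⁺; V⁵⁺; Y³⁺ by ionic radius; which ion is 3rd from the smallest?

Sc³⁺

First list Z and electron count for each: V⁵⁺ has 18 e⁻ (Z=23), Ti⁴⁺ has 18 e⁻ (Z=22), Sc³⁺ has 18 e⁻ (Z=21), Y³⁺ has 36 e⁻ (Z=39), Se²⁻ has 36 e⁻ (Z=34). V⁵⁺ < Ti⁴⁺ (isoelectronic, higher Z=23 is smaller); Ti⁴⁺ < Sc³⁺ (both 18 e⁻, Z=22>21); Sc³⁺ < Y³⁺ (same group, period 4 vs 5); Y³⁺ < Se²⁻ (both 36 e⁻, Z=39>34).
Full ascending order: V⁵⁺ < Ti⁴⁺ < Sc³⁺ < Y³⁺ < Se²⁻. Counting from the smallest, position 3 is Sc³⁺.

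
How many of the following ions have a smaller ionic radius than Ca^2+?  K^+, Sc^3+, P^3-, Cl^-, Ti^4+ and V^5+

Each ion has 18 electrons. The ranking follows nuclear charge in reverse — greater Z gives a smaller radius. V^5+ (Z=23), Ti^4+ (Z=22), Sc^3+ (Z=21), Ca^2+ (Z=20), K^+ (Z=19), Cl^- (Z=17), P^3- (Z=15).
Placing each against Ca^2+: smaller — V^5+, Ti^4+, Sc^3+; larger — K^+, Cl^-, P^3-. That's 3.

3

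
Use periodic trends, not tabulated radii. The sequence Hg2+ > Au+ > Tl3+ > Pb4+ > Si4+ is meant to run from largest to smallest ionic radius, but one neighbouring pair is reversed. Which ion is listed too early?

Compare adjacent ions: both have 78 electrons but Z(Hg)=80 > Z(Au)=79, so Hg2+ should be the smaller of the two — yet in this decreasing list Hg2+ sits before Au+. Nothing else is reversed, so Hg2+ should move one place to the right.

Hg2+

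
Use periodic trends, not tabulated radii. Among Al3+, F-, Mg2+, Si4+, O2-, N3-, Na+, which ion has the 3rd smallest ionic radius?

Mg2+

All of these have 10 electrons (isoelectronic). With the same electron cloud, the ion with the most protons pulls it in tightest. Nuclear charges: Si4+ (Z=14), Al3+ (Z=13), Mg2+ (Z=12), Na+ (Z=11), F- (Z=9), O2- (Z=8), N3- (Z=7). Highest Z is smallest.
That gives Si4+ < Al3+ < Mg2+ < Na+ < F- < O2- < N3-. From the smallest end, number 3 is Mg2+.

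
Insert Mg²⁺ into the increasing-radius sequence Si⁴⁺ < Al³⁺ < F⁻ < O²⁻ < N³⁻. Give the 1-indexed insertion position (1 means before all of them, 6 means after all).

3

These species are isoelectronic with 10 electrons. The only difference is the number of protons: Si⁴⁺ (Z=14), Al³⁺ (Z=13), Mg²⁺ (Z=12), F⁻ (Z=9), O²⁻ (Z=8), N³⁻ (Z=7). The strongest nuclear pull (Si⁴⁺) gives the smallest ion.
The complete sequence is Si⁴⁺ < Al³⁺ < Mg²⁺ < F⁻ < O²⁻ < N³⁻. Mg²⁺ sits at position 3.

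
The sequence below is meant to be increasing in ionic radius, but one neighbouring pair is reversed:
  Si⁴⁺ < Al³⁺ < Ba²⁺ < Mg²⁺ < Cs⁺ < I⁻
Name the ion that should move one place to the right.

Ba²⁺

The pair Ba²⁺, Mg²⁺ is the wrong way round — same group and charge — period 3 sits above period 6, so Mg²⁺ is smaller. All other adjacent pairs agree with periodic trends, so Ba²⁺ is the misplaced ion.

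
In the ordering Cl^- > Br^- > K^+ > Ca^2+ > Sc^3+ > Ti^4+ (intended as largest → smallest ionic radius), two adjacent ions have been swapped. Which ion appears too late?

Check each adjacent pair. Cl^- and Br^- are reversed: Cl^- and Br^- are in one column with the same charge; the lighter period-3 ion has one fewer shell and is smaller. No other neighbouring pair contradicts the periodic trends, so Br^- is the ion listed too late.

Br^-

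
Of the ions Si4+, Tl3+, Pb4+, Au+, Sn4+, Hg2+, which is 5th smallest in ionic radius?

Si4+ has 10 e⁻ (Z=14), Sn4+ has 46 e⁻ (Z=50), Pb4+ has 78 e⁻ (Z=82), Tl3+ has 78 e⁻ (Z=81), Hg2+ has 78 e⁻ (Z=80), Au+ has 78 e⁻ (Z=79). Si4+ < Sn4+ (same group, period 3 vs 5); Sn4+ < Pb4+ (same group, period 5 vs 6); Pb4+ < Tl3+ (both 78 e⁻, Z=82>81); Tl3+ < Hg2+ (both 78 e⁻, Z=81>80); Hg2+ < Au+ (both 78 e⁻, Z=80>79).
So the order is Si4+ < Sn4+ < Pb4+ < Tl3+ < Hg2+ < Au+; the 5th-smallest ion is Hg2+.

Hg2+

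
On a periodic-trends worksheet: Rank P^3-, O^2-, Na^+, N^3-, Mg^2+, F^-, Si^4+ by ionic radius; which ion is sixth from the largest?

Mg^2+

Si^4+ has 10 e⁻ (Z=14), Mg^2+ has 10 e⁻ (Z=12), Na^+ has 10 e⁻ (Z=11), F^- has 10 e⁻ (Z=9), O^2- has 10 e⁻ (Z=8), N^3- has 10 e⁻ (Z=7), P^3- has 18 e⁻ (Z=15). Si^4+ < Mg^2+ (isoelectronic, higher Z=14 is smaller); Mg^2+ < Na^+ (isoelectronic, higher Z=12 is smaller); Na^+ < F^- (isoelectronic, higher Z=11 is smaller); F^- < O^2- (both 10 e⁻, Z=9>8); O^2- < N^3- (both 10 e⁻, Z=8>7); N^3- < P^3- (same group, 1 shell fewer).
So the order is Si^4+ < Mg^2+ < Na^+ < F^- < O^2- < N^3- < P^3-; the 6th-largest ion is Mg^2+.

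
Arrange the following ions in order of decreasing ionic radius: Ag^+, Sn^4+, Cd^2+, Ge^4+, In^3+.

Ag^+ > Cd^2+ > In^3+ > Sn^4+ > Ge^4+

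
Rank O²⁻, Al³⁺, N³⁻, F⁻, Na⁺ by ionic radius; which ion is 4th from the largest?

These species are isoelectronic with 10 electrons. The only difference is the number of protons: Al³⁺ (Z=13), Na⁺ (Z=11), F⁻ (Z=9), O²⁻ (Z=8), N³⁻ (Z=7). The strongest nuclear pull (Al³⁺) gives the smallest ion.
Ordering: Al³⁺ < Na⁺ < F⁻ < O²⁻ < N³⁻. The 4th largest is Na⁺.

Na⁺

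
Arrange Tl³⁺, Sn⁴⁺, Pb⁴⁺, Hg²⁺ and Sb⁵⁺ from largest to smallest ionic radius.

Hg²⁺ > Tl³⁺ > Pb⁴⁺ > Sn⁴⁺ > Sb⁵⁺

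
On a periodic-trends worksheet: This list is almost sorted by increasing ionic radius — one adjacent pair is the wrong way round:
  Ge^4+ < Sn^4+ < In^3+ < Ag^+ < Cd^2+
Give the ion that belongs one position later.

The pair Ag^+, Cd^2+ is the wrong way round — both have 46 electrons but Z(Cd)=48 > Z(Ag)=47, so Cd^2+ should be the smaller of the two. All other adjacent pairs agree with periodic trends, so Ag^+ is the misplaced ion.

Ag^+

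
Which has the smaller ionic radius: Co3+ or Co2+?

Co3+

For a single element, ionic radius drops as positive charge rises — Co3+ < Co2+.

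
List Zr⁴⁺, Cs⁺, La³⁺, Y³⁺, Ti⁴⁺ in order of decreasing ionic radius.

Cs⁺ > La³⁺ > Y³⁺ > Zr⁴⁺ > Ti⁴⁺

First list Z and electron count for each: Ti⁴⁺ has 18 e⁻ (Z=22), Zr⁴⁺ has 36 e⁻ (Z=40), Y³⁺ has 36 e⁻ (Z=39), La³⁺ has 54 e⁻ (Z=57), Cs⁺ has 54 e⁻ (Z=55). Ti⁴⁺ < Zr⁴⁺ (same group, period 4 vs 5); Zr⁴⁺ < Y³⁺ (both 36 e⁻, Z=40>39); Y³⁺ < La³⁺ (same group, 1 shell fewer); La³⁺ < Cs⁺ (isoelectronic, higher Z=57 is smaller).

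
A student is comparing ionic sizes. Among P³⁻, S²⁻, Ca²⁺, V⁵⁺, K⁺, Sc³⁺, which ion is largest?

Each ion has 18 electrons. The ranking follows nuclear charge in reverse — greater Z gives a smaller radius. V⁵⁺ (Z=23), Sc³⁺ (Z=21), Ca²⁺ (Z=20), K⁺ (Z=19), S²⁻ (Z=16), P³⁻ (Z=15).

P³⁻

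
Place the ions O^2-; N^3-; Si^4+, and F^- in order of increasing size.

Isoelectronic series (10 e⁻ each). Size is set by nuclear charge: more protons means a smaller ion. Si^4+ (Z=14), F^- (Z=9), O^2- (Z=8), N^3- (Z=7).

Si^4+ < F^- < O^2- < N^3-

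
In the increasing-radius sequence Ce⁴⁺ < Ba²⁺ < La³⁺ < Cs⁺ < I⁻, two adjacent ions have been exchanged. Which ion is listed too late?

La³⁺

Compare adjacent ions: La³⁺ and Ba²⁺ share 54 electrons; the higher nuclear charge on La (Z=57) contracts it more, so La³⁺ < Ba²⁺ — yet in this increasing list Ba²⁺ sits before La³⁺. Nothing else is reversed, so La³⁺ should move one place to the left.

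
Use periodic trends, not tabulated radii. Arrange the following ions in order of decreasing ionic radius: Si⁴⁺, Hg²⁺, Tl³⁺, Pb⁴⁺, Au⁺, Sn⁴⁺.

Au⁺ > Hg²⁺ > Tl³⁺ > Pb⁴⁺ > Sn⁴⁺ > Si⁴⁺

Electron counts and nuclear charges: Si⁴⁺ (Z=14, 10 e⁻), Sn⁴⁺ (Z=50, 46 e⁻), Pb⁴⁺ (Z=82, 78 e⁻), Tl³⁺ (Z=81, 78 e⁻), Hg²⁺ (Z=80, 78 e⁻), Au⁺ (Z=79, 78 e⁻). Si⁴⁺ < Sn⁴⁺ (same group, 2 shells fewer); Sn⁴⁺ < Pb⁴⁺ (same group, period 5 vs 6); Pb⁴⁺ < Tl³⁺ (isoelectronic, higher Z=82 is smaller); Tl³⁺ < Hg²⁺ (isoelectronic, higher Z=81 is smaller); Hg²⁺ < Au⁺ (isoelectronic, higher Z=80 is smaller).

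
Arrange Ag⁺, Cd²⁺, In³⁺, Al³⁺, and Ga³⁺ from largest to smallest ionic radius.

Work out protons and electrons: Al³⁺ has 10 e⁻ (Z=13), Ga³⁺ has 28 e⁻ (Z=31), In³⁺ has 46 e⁻ (Z=49), Cd²⁺ has 46 e⁻ (Z=48), Ag⁺ has 46 e⁻ (Z=47). Al³⁺ < Ga³⁺ (same group, period 3 vs 4); Ga³⁺ < In³⁺ (same group, 1 shell fewer); In³⁺ < Cd²⁺ (isoelectronic, higher Z=49 is smaller); Cd²⁺ < Ag⁺ (both 46 e⁻, Z=48>47).

Ag⁺ > Cd²⁺ > In³⁺ > Ga³⁺ > Al³⁺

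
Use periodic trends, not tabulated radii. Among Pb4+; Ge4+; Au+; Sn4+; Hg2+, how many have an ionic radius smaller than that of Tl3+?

Work out protons and electrons: Ge4+ (Z=32, 28 e⁻), Sn4+ (Z=50, 46 e⁻), Pb4+ (Z=82, 78 e⁻), Tl3+ (Z=81, 78 e⁻), Hg2+ (Z=80, 78 e⁻), Au+ (Z=79, 78 e⁻). Ge4+ < Sn4+ (same group, period 4 vs 5); Sn4+ < Pb4+ (same group, period 5 vs 6); Pb4+ < Tl3+ (both 78 e⁻, Z=82>81); Tl3+ < Hg2+ (isoelectronic, higher Z=81 is smaller); Hg2+ < Au+ (both 78 e⁻, Z=80>79).
Relative to Tl3+, the ions that are smaller are Ge4+, Sn4+, Pb4+. Count: 3.

3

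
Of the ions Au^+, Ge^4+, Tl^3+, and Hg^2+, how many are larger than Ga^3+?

3

First list Z and electron count for each: Ge^4+ (Z=32, 28 e⁻), Ga^3+ (Z=31, 28 e⁻), Tl^3+ (Z=81, 78 e⁻), Hg^2+ (Z=80, 78 e⁻), Au^+ (Z=79, 78 e⁻). Ge^4+ < Ga^3+ (isoelectronic, higher Z=32 is smaller); Ga^3+ < Tl^3+ (same group, period 4 vs 6); Tl^3+ < Hg^2+ (isoelectronic, higher Z=81 is smaller); Hg^2+ < Au^+ (both 78 e⁻, Z=80>79).
Placing each against Ga^3+: smaller — Ge^4+; larger — Tl^3+, Hg^2+, Au^+. So 3 are larger.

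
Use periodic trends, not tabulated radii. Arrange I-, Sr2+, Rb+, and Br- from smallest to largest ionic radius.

Sr2+ < Rb+ < Br- < I-

Work out protons and electrons: Sr2+: 36 e⁻, Z=38, Rb+: 36 e⁻, Z=37, Br-: 36 e⁻, Z=35, I-: 54 e⁻, Z=53. Sr2+ < Rb+ (both 36 e⁻, Z=38>37); Rb+ < Br- (isoelectronic, higher Z=37 is smaller); Br- < I- (same group, 1 shell fewer).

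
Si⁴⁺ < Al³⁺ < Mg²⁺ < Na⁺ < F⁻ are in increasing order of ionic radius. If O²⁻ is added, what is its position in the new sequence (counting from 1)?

These species are isoelectronic with 10 electrons. The only difference is the number of protons: Si⁴⁺ (Z=14), Al³⁺ (Z=13), Mg²⁺ (Z=12), Na⁺ (Z=11), F⁻ (Z=9), O²⁻ (Z=8). The strongest nuclear pull (Si⁴⁺) gives the smallest ion.
With O²⁻ included the full order is Si⁴⁺ < Al³⁺ < Mg²⁺ < Na⁺ < F⁻ < O²⁻, so it takes position 6.

6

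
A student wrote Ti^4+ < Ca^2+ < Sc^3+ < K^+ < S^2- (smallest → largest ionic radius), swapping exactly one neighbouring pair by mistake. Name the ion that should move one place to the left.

Scanning neighbour by neighbour, only Ca^2+/Sc^3+ violates a trend: both have 18 electrons but Z(Sc)=21 > Z(Ca)=20, so Sc^3+ should be the smaller of the two. That makes Sc^3+ the one sitting a position late relative to where it belongs.

Sc^3+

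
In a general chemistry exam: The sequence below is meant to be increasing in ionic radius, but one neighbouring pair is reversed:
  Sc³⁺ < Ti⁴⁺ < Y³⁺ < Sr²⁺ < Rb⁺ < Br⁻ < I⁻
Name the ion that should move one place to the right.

Check each adjacent pair. Sc³⁺ and Ti⁴⁺ are reversed: Ti⁴⁺ and Sc³⁺ share 18 electrons; the higher nuclear charge on Ti (Z=22) contracts it more, so Ti⁴⁺ < Sc³⁺. No other neighbouring pair contradicts the periodic trends, so Sc³⁺ is the ion listed too early.

Sc³⁺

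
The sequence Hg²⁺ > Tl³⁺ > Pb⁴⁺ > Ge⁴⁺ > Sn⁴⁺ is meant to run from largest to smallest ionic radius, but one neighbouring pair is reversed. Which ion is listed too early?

Ge⁴⁺

The pair Ge⁴⁺, Sn⁴⁺ is the wrong way round — same group and charge — period 4 sits above period 5, so Ge⁴⁺ is smaller. All other adjacent pairs agree with periodic trends, so Ge⁴⁺ is the misplaced ion.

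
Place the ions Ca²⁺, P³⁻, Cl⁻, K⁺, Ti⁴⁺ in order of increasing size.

Ti⁴⁺ < Ca²⁺ < K⁺ < Cl⁻ < P³⁻

Isoelectronic series (18 e⁻ each). Size is set by nuclear charge: more protons means a smaller ion. Ti⁴⁺ (Z=22), Ca²⁺ (Z=20), K⁺ (Z=19), Cl⁻ (Z=17), P³⁻ (Z=15).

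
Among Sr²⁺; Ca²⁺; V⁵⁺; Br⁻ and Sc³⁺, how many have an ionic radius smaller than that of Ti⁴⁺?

1

Electron counts and nuclear charges: V⁵⁺ has 18 e⁻ (Z=23), Ti⁴⁺ has 18 e⁻ (Z=22), Sc³⁺ has 18 e⁻ (Z=21), Ca²⁺ has 18 e⁻ (Z=20), Sr²⁺ has 36 e⁻ (Z=38), Br⁻ has 36 e⁻ (Z=35). V⁵⁺ < Ti⁴⁺ (isoelectronic, higher Z=23 is smaller); Ti⁴⁺ < Sc³⁺ (both 18 e⁻, Z=22>21); Sc³⁺ < Ca²⁺ (both 18 e⁻, Z=21>20); Ca²⁺ < Sr²⁺ (same group, 1 shell fewer); Sr²⁺ < Br⁻ (both 36 e⁻, Z=38>35).
Placing each against Ti⁴⁺: smaller — V⁵⁺; larger — Sc³⁺, Ca²⁺, Sr²⁺, Br⁻. That's 1.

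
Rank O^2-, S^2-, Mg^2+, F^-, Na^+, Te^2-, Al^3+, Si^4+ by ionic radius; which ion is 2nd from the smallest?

Al^3+

Work out protons and electrons: Si^4+ has 10 e⁻ (Z=14), Al^3+ has 10 e⁻ (Z=13), Mg^2+ has 10 e⁻ (Z=12), Na^+ has 10 e⁻ (Z=11), F^- has 10 e⁻ (Z=9), O^2- has 10 e⁻ (Z=8), S^2- has 18 e⁻ (Z=16), Te^2- has 54 e⁻ (Z=52). Si^4+ < Al^3+ (isoelectronic, higher Z=14 is smaller); Al^3+ < Mg^2+ (isoelectronic, higher Z=13 is smaller); Mg^2+ < Na^+ (isoelectronic, higher Z=12 is smaller); Na^+ < F^- (both 10 e⁻, Z=11>9); F^- < O^2- (both 10 e⁻, Z=9>8); O^2- < S^2- (same group, period 2 vs 3); S^2- < Te^2- (same group, 2 shells fewer).
So the order is Si^4+ < Al^3+ < Mg^2+ < Na^+ < F^- < O^2- < S^2- < Te^2-; the 2nd-smallest ion is Al^3+.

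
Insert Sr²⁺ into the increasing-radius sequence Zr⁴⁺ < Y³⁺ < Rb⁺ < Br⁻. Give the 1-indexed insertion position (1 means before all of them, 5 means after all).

3

Each ion has 36 electrons. The ranking follows nuclear charge in reverse — greater Z gives a smaller radius. Zr⁴⁺ (Z=40), Y³⁺ (Z=39), Sr²⁺ (Z=38), Rb⁺ (Z=37), Br⁻ (Z=35).
With Sr²⁺ included the full order is Zr⁴⁺ < Y³⁺ < Sr²⁺ < Rb⁺ < Br⁻, so it takes position 3.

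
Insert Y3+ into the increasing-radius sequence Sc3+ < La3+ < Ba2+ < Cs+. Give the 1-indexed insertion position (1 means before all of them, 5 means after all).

2

Sc3+ has 18 e⁻ (Z=21), Y3+ has 36 e⁻ (Z=39), La3+ has 54 e⁻ (Z=57), Ba2+ has 54 e⁻ (Z=56), Cs+ has 54 e⁻ (Z=55). Sc3+ < Y3+ (same group, period 4 vs 5); Y3+ < La3+ (same group, 1 shell fewer); La3+ < Ba2+ (both 54 e⁻, Z=57>56); Ba2+ < Cs+ (both 54 e⁻, Z=56>55).
The complete sequence is Sc3+ < Y3+ < La3+ < Ba2+ < Cs+. Y3+ sits at position 2.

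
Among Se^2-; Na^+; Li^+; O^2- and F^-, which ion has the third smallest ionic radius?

Li^+: 2 e⁻, Z=3, Na^+: 10 e⁻, Z=11, F^-: 10 e⁻, Z=9, O^2-: 10 e⁻, Z=8, Se^2-: 36 e⁻, Z=34. Li^+ < Na^+ (same group, 1 shell fewer); Na^+ < F^- (isoelectronic, higher Z=11 is smaller); F^- < O^2- (isoelectronic, higher Z=9 is smaller); O^2- < Se^2- (same group, 2 shells fewer).
So the order is Li^+ < Na^+ < F^- < O^2- < Se^2-; the 3rd-smallest ion is F^-.

F^-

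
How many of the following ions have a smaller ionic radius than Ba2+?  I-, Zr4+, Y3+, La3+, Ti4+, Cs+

4

First list Z and electron count for each: Ti4+ has 18 e⁻ (Z=22), Zr4+ has 36 e⁻ (Z=40), Y3+ has 36 e⁻ (Z=39), La3+ has 54 e⁻ (Z=57), Ba2+ has 54 e⁻ (Z=56), Cs+ has 54 e⁻ (Z=55), I- has 54 e⁻ (Z=53). Ti4+ < Zr4+ (same group, period 4 vs 5); Zr4+ < Y3+ (isoelectronic, higher Z=40 is smaller); Y3+ < La3+ (same group, 1 shell fewer); La3+ < Ba2+ (both 54 e⁻, Z=57>56); Ba2+ < Cs+ (isoelectronic, higher Z=56 is smaller); Cs+ < I- (isoelectronic, higher Z=55 is smaller).
Overall: Ti4+ < Zr4+ < Y3+ < La3+ < Ba2+ < Cs+ < I-. Ba2+ has 4 below it and 2 above. Count: 4.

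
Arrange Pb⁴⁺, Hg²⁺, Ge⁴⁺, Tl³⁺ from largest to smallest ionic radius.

Ge⁴⁺ (Z=32, 28 e⁻), Pb⁴⁺ (Z=82, 78 e⁻), Tl³⁺ (Z=81, 78 e⁻), Hg²⁺ (Z=80, 78 e⁻). Ge⁴⁺ < Pb⁴⁺ (same group, period 4 vs 6); Pb⁴⁺ < Tl³⁺ (isoelectronic, higher Z=82 is smaller); Tl³⁺ < Hg²⁺ (both 78 e⁻, Z=81>80).

Hg²⁺ > Tl³⁺ > Pb⁴⁺ > Ge⁴⁺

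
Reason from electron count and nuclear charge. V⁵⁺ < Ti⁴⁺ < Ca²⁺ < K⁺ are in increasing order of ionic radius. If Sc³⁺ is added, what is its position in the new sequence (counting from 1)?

3

Isoelectronic series (18 e⁻ each). Size is set by nuclear charge: more protons means a smaller ion. V⁵⁺ (Z=23), Ti⁴⁺ (Z=22), Sc³⁺ (Z=21), Ca²⁺ (Z=20), K⁺ (Z=19).
The complete sequence is V⁵⁺ < Ti⁴⁺ < Sc³⁺ < Ca²⁺ < K⁺. Sc³⁺ sits at position 3.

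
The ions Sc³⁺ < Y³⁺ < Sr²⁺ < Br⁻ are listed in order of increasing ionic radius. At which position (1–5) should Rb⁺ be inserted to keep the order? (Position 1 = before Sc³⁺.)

4

Work out protons and electrons: Sc³⁺ (Z=21, 18 e⁻), Y³⁺ (Z=39, 36 e⁻), Sr²⁺ (Z=38, 36 e⁻), Rb⁺ (Z=37, 36 e⁻), Br⁻ (Z=35, 36 e⁻). Sc³⁺ < Y³⁺ (same group, 1 shell fewer); Y³⁺ < Sr²⁺ (both 36 e⁻, Z=39>38); Sr²⁺ < Rb⁺ (isoelectronic, higher Z=38 is smaller); Rb⁺ < Br⁻ (both 36 e⁻, Z=37>35).
Putting Rb⁺ in gives Sc³⁺ < Y³⁺ < Sr²⁺ < Rb⁺ < Br⁻; it lands at slot 4.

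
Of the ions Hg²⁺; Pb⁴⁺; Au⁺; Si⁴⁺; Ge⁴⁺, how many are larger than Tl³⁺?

2

Work out protons and electrons: Si⁴⁺: 10 e⁻, Z=14, Ge⁴⁺: 28 e⁻, Z=32, Pb⁴⁺: 78 e⁻, Z=82, Tl³⁺: 78 e⁻, Z=81, Hg²⁺: 78 e⁻, Z=80, Au⁺: 78 e⁻, Z=79. Si⁴⁺ < Ge⁴⁺ (same group, 1 shell fewer); Ge⁴⁺ < Pb⁴⁺ (same group, period 4 vs 6); Pb⁴⁺ < Tl³⁺ (both 78 e⁻, Z=82>81); Tl³⁺ < Hg²⁺ (both 78 e⁻, Z=81>80); Hg²⁺ < Au⁺ (isoelectronic, higher Z=80 is smaller).
Ordering all of them (including Tl³⁺) by radius gives Si⁴⁺ < Ge⁴⁺ < Pb⁴⁺ < Tl³⁺ < Hg²⁺ < Au⁺. Count: 2.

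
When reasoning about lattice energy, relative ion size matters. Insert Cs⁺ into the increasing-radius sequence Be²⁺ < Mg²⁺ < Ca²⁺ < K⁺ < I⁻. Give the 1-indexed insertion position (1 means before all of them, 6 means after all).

5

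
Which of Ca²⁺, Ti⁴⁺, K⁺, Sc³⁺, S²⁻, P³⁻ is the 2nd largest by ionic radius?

These species are isoelectronic with 18 electrons. The only difference is the number of protons: Ti⁴⁺ (Z=22), Sc³⁺ (Z=21), Ca²⁺ (Z=20), K⁺ (Z=19), S²⁻ (Z=16), P³⁻ (Z=15). The strongest nuclear pull (Ti⁴⁺) gives the smallest ion.
Full ascending order: Ti⁴⁺ < Sc³⁺ < Ca²⁺ < K⁺ < S²⁻ < P³⁻. Counting from the largest, position 2 is S²⁻.

S²⁻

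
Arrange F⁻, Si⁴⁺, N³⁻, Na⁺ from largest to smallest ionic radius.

N³⁻ > F⁻ > Na⁺ > Si⁴⁺

These species are isoelectronic with 10 electrons. The only difference is the number of protons: Si⁴⁺ (Z=14), Na⁺ (Z=11), F⁻ (Z=9), N³⁻ (Z=7). The strongest nuclear pull (Si⁴⁺) gives the smallest ion.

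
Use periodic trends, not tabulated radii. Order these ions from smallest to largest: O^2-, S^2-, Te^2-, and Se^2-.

O^2- < S^2- < Se^2- < Te^2-

All are in the same group with charge -2. Radius grows down the group as n (the outermost shell) increases.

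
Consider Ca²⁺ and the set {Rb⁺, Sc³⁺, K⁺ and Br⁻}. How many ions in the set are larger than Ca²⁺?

3

Tabulating Z and e⁻: Sc³⁺ (Z=21, 18 e⁻), Ca²⁺ (Z=20, 18 e⁻), K⁺ (Z=19, 18 e⁻), Rb⁺ (Z=37, 36 e⁻), Br⁻ (Z=35, 36 e⁻). Sc³⁺ < Ca²⁺ (both 18 e⁻, Z=21>20); Ca²⁺ < K⁺ (isoelectronic, higher Z=20 is smaller); K⁺ < Rb⁺ (same group, 1 shell fewer); Rb⁺ < Br⁻ (isoelectronic, higher Z=37 is smaller).
Placing each against Ca²⁺: smaller — Sc³⁺; larger — K⁺, Rb⁺, Br⁻. That's 3.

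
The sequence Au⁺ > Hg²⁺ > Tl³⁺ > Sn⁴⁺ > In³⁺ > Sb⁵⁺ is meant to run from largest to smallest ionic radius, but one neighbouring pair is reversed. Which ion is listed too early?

The pair Sn⁴⁺, In³⁺ is the wrong way round — they are isoelectronic (46 e⁻) and Sn has more protons than In (50 vs 49), making Sn⁴⁺ smaller. All other adjacent pairs agree with periodic trends, so Sn⁴⁺ is the misplaced ion.

Sn⁴⁺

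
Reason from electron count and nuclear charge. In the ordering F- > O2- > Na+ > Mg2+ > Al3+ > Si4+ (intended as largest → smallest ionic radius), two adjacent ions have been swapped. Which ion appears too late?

O2-

The pair F-, O2- is the wrong way round — they are isoelectronic (10 e⁻) and F has more protons than O (9 vs 8), making F- smaller. All other adjacent pairs agree with periodic trends, so O2- is the misplaced ion.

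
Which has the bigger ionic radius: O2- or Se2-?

All are in the same group with charge -2. Radius grows down the group as n (the outermost shell) increases.

Se2-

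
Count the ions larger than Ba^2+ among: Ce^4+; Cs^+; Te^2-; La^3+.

Each ion has 54 electrons. The ranking follows nuclear charge in reverse — greater Z gives a smaller radius. Ce^4+ (Z=58), La^3+ (Z=57), Ba^2+ (Z=56), Cs^+ (Z=55), Te^2- (Z=52).
Relative to Ba^2+, the ions that are larger are Cs^+, Te^2-. So 2 are larger.

2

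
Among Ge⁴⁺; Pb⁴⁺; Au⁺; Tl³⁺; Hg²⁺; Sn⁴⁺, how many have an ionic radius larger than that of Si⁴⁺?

Work out protons and electrons: Si⁴⁺: 10 e⁻, Z=14, Ge⁴⁺: 28 e⁻, Z=32, Sn⁴⁺: 46 e⁻, Z=50, Pb⁴⁺: 78 e⁻, Z=82, Tl³⁺: 78 e⁻, Z=81, Hg²⁺: 78 e⁻, Z=80, Au⁺: 78 e⁻, Z=79. Si⁴⁺ < Ge⁴⁺ (same group, period 3 vs 4); Ge⁴⁺ < Sn⁴⁺ (same group, 1 shell fewer); Sn⁴⁺ < Pb⁴⁺ (same group, period 5 vs 6); Pb⁴⁺ < Tl³⁺ (isoelectronic, higher Z=82 is smaller); Tl³⁺ < Hg²⁺ (isoelectronic, higher Z=81 is smaller); Hg²⁺ < Au⁺ (both 78 e⁻, Z=80>79).
Placing each against Si⁴⁺: smaller — none; larger — Ge⁴⁺, Sn⁴⁺, Pb⁴⁺, Tl³⁺, Hg²⁺, Au⁺. Count: 6.

6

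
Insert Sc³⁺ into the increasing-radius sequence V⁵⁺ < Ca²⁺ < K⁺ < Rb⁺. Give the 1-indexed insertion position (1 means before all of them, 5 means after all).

2

Tabulating Z and e⁻: V⁵⁺ (Z=23, 18 e⁻), Sc³⁺ (Z=21, 18 e⁻), Ca²⁺ (Z=20, 18 e⁻), K⁺ (Z=19, 18 e⁻), Rb⁺ (Z=37, 36 e⁻). V⁵⁺ < Sc³⁺ (both 18 e⁻, Z=23>21); Sc³⁺ < Ca²⁺ (isoelectronic, higher Z=21 is smaller); Ca²⁺ < K⁺ (isoelectronic, higher Z=20 is smaller); K⁺ < Rb⁺ (same group, period 4 vs 5).
Merged order: V⁵⁺ < Sc³⁺ < Ca²⁺ < K⁺ < Rb⁺ — Sc³⁺ is number 2.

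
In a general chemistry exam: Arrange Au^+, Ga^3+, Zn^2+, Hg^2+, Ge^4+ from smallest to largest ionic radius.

First list Z and electron count for each: Ge^4+ has 28 e⁻ (Z=32), Ga^3+ has 28 e⁻ (Z=31), Zn^2+ has 28 e⁻ (Z=30), Hg^2+ has 78 e⁻ (Z=80), Au^+ has 78 e⁻ (Z=79). Ge^4+ < Ga^3+ (both 28 e⁻, Z=32>31); Ga^3+ < Zn^2+ (isoelectronic, higher Z=31 is smaller); Zn^2+ < Hg^2+ (same group, period 4 vs 6); Hg^2+ < Au^+ (isoelectronic, higher Z=80 is smaller).

Ge^4+ < Ga^3+ < Zn^2+ < Hg^2+ < Au^+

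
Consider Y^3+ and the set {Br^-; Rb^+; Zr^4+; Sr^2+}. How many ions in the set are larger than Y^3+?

3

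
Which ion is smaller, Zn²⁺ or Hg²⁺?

All are in the same group with charge +2. Radius grows down the group as n (the outermost shell) increases.

Zn²⁺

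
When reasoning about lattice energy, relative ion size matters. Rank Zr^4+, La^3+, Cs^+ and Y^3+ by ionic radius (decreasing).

Cs^+ > La^3+ > Y^3+ > Zr^4+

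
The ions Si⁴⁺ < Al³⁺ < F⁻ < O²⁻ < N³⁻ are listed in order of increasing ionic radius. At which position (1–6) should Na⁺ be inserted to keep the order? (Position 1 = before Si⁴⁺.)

Isoelectronic series (10 e⁻ each). Size is set by nuclear charge: more protons means a smaller ion. Si⁴⁺ (Z=14), Al³⁺ (Z=13), Na⁺ (Z=11), F⁻ (Z=9), O²⁻ (Z=8), N³⁻ (Z=7).
With Na⁺ included the full order is Si⁴⁺ < Al³⁺ < Na⁺ < F⁻ < O²⁻ < N³⁻, so it takes position 3.

3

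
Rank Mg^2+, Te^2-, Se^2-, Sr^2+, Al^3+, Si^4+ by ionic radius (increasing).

Tabulating Z and e⁻: Si^4+: 10 e⁻, Z=14, Al^3+: 10 e⁻, Z=13, Mg^2+: 10 e⁻, Z=12, Sr^2+: 36 e⁻, Z=38, Se^2-: 36 e⁻, Z=34, Te^2-: 54 e⁻, Z=52. Si^4+ < Al^3+ (isoelectronic, higher Z=14 is smaller); Al^3+ < Mg^2+ (isoelectronic, higher Z=13 is smaller); Mg^2+ < Sr^2+ (same group, 2 shells fewer); Sr^2+ < Se^2- (isoelectronic, higher Z=38 is smaller); Se^2- < Te^2- (same group, period 4 vs 5).

Si^4+ < Al^3+ < Mg^2+ < Sr^2+ < Se^2- < Te^2-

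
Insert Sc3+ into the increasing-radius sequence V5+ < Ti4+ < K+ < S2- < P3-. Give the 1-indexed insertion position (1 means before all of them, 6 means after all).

3

All of these have 18 electrons (isoelectronic). With the same electron cloud, the ion with the most protons pulls it in tightest. Nuclear charges: V5+ (Z=23), Ti4+ (Z=22), Sc3+ (Z=21), K+ (Z=19), S2- (Z=16), P3- (Z=15). Highest Z is smallest.
Merged order: V5+ < Ti4+ < Sc3+ < K+ < S2- < P3- — Sc3+ is number 3.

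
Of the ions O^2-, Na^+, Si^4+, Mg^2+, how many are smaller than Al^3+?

Each ion has 10 electrons. The ranking follows nuclear charge in reverse — greater Z gives a smaller radius. Si^4+ (Z=14), Al^3+ (Z=13), Mg^2+ (Z=12), Na^+ (Z=11), O^2- (Z=8).
Overall: Si^4+ < Al^3+ < Mg^2+ < Na^+ < O^2-. Al^3+ has 1 below it and 3 above. Count: 1.

1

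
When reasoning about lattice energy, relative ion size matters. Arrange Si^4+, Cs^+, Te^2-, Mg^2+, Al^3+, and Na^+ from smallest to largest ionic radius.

Si^4+: 10 e⁻, Z=14, Al^3+: 10 e⁻, Z=13, Mg^2+: 10 e⁻, Z=12, Na^+: 10 e⁻, Z=11, Cs^+: 54 e⁻, Z=55, Te^2-: 54 e⁻, Z=52. Si^4+ < Al^3+ (both 10 e⁻, Z=14>13); Al^3+ < Mg^2+ (isoelectronic, higher Z=13 is smaller); Mg^2+ < Na^+ (isoelectronic, higher Z=12 is smaller); Na^+ < Cs^+ (same group, period 3 vs 6); Cs^+ < Te^2- (isoelectronic, higher Z=55 is smaller).

Si^4+ < Al^3+ < Mg^2+ < Na^+ < Cs^+ < Te^2-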